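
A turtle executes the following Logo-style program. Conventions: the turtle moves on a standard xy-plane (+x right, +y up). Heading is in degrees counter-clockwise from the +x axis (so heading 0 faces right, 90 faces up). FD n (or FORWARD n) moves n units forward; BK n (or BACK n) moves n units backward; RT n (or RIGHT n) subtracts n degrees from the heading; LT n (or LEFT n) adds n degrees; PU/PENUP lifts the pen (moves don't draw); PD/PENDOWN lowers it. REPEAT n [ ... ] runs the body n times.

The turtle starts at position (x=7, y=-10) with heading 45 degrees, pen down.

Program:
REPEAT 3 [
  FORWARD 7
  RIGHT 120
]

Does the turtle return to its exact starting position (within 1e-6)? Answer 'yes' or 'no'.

Answer: yes

Derivation:
Executing turtle program step by step:
Start: pos=(7,-10), heading=45, pen down
REPEAT 3 [
  -- iteration 1/3 --
  FD 7: (7,-10) -> (11.95,-5.05) [heading=45, draw]
  RT 120: heading 45 -> 285
  -- iteration 2/3 --
  FD 7: (11.95,-5.05) -> (13.761,-11.812) [heading=285, draw]
  RT 120: heading 285 -> 165
  -- iteration 3/3 --
  FD 7: (13.761,-11.812) -> (7,-10) [heading=165, draw]
  RT 120: heading 165 -> 45
]
Final: pos=(7,-10), heading=45, 3 segment(s) drawn

Start position: (7, -10)
Final position: (7, -10)
Distance = 0; < 1e-6 -> CLOSED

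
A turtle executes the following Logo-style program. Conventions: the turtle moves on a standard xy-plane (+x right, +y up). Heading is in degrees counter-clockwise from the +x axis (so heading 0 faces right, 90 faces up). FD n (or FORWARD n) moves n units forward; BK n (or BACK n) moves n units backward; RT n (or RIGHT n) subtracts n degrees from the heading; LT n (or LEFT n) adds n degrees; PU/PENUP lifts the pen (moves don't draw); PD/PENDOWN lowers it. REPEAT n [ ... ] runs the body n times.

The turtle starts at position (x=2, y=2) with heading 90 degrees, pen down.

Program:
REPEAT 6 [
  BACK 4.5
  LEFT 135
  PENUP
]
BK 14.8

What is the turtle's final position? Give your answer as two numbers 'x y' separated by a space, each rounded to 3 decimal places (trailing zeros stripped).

Executing turtle program step by step:
Start: pos=(2,2), heading=90, pen down
REPEAT 6 [
  -- iteration 1/6 --
  BK 4.5: (2,2) -> (2,-2.5) [heading=90, draw]
  LT 135: heading 90 -> 225
  PU: pen up
  -- iteration 2/6 --
  BK 4.5: (2,-2.5) -> (5.182,0.682) [heading=225, move]
  LT 135: heading 225 -> 0
  PU: pen up
  -- iteration 3/6 --
  BK 4.5: (5.182,0.682) -> (0.682,0.682) [heading=0, move]
  LT 135: heading 0 -> 135
  PU: pen up
  -- iteration 4/6 --
  BK 4.5: (0.682,0.682) -> (3.864,-2.5) [heading=135, move]
  LT 135: heading 135 -> 270
  PU: pen up
  -- iteration 5/6 --
  BK 4.5: (3.864,-2.5) -> (3.864,2) [heading=270, move]
  LT 135: heading 270 -> 45
  PU: pen up
  -- iteration 6/6 --
  BK 4.5: (3.864,2) -> (0.682,-1.182) [heading=45, move]
  LT 135: heading 45 -> 180
  PU: pen up
]
BK 14.8: (0.682,-1.182) -> (15.482,-1.182) [heading=180, move]
Final: pos=(15.482,-1.182), heading=180, 1 segment(s) drawn

Answer: 15.482 -1.182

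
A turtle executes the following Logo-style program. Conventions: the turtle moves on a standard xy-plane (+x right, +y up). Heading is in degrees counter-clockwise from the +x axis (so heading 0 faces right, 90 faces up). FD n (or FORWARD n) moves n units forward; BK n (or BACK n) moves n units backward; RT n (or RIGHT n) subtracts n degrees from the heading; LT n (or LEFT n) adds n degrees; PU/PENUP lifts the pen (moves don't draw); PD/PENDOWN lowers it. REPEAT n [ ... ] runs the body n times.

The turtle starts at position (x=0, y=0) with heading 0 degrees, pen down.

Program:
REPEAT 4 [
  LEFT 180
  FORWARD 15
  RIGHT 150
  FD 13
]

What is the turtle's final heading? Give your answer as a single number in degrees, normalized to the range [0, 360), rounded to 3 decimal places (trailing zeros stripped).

Executing turtle program step by step:
Start: pos=(0,0), heading=0, pen down
REPEAT 4 [
  -- iteration 1/4 --
  LT 180: heading 0 -> 180
  FD 15: (0,0) -> (-15,0) [heading=180, draw]
  RT 150: heading 180 -> 30
  FD 13: (-15,0) -> (-3.742,6.5) [heading=30, draw]
  -- iteration 2/4 --
  LT 180: heading 30 -> 210
  FD 15: (-3.742,6.5) -> (-16.732,-1) [heading=210, draw]
  RT 150: heading 210 -> 60
  FD 13: (-16.732,-1) -> (-10.232,10.258) [heading=60, draw]
  -- iteration 3/4 --
  LT 180: heading 60 -> 240
  FD 15: (-10.232,10.258) -> (-17.732,-2.732) [heading=240, draw]
  RT 150: heading 240 -> 90
  FD 13: (-17.732,-2.732) -> (-17.732,10.268) [heading=90, draw]
  -- iteration 4/4 --
  LT 180: heading 90 -> 270
  FD 15: (-17.732,10.268) -> (-17.732,-4.732) [heading=270, draw]
  RT 150: heading 270 -> 120
  FD 13: (-17.732,-4.732) -> (-24.232,6.526) [heading=120, draw]
]
Final: pos=(-24.232,6.526), heading=120, 8 segment(s) drawn

Answer: 120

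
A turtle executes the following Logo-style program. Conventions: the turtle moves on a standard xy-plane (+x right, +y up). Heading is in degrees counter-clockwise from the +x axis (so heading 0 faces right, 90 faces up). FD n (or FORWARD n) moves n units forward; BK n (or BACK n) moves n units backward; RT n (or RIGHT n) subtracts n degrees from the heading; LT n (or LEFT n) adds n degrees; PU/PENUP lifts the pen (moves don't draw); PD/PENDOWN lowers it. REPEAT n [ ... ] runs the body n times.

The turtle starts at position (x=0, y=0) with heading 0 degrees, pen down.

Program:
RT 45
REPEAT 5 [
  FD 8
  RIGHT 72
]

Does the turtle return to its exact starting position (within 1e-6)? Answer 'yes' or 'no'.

Answer: yes

Derivation:
Executing turtle program step by step:
Start: pos=(0,0), heading=0, pen down
RT 45: heading 0 -> 315
REPEAT 5 [
  -- iteration 1/5 --
  FD 8: (0,0) -> (5.657,-5.657) [heading=315, draw]
  RT 72: heading 315 -> 243
  -- iteration 2/5 --
  FD 8: (5.657,-5.657) -> (2.025,-12.785) [heading=243, draw]
  RT 72: heading 243 -> 171
  -- iteration 3/5 --
  FD 8: (2.025,-12.785) -> (-5.877,-11.533) [heading=171, draw]
  RT 72: heading 171 -> 99
  -- iteration 4/5 --
  FD 8: (-5.877,-11.533) -> (-7.128,-3.632) [heading=99, draw]
  RT 72: heading 99 -> 27
  -- iteration 5/5 --
  FD 8: (-7.128,-3.632) -> (0,0) [heading=27, draw]
  RT 72: heading 27 -> 315
]
Final: pos=(0,0), heading=315, 5 segment(s) drawn

Start position: (0, 0)
Final position: (0, 0)
Distance = 0; < 1e-6 -> CLOSED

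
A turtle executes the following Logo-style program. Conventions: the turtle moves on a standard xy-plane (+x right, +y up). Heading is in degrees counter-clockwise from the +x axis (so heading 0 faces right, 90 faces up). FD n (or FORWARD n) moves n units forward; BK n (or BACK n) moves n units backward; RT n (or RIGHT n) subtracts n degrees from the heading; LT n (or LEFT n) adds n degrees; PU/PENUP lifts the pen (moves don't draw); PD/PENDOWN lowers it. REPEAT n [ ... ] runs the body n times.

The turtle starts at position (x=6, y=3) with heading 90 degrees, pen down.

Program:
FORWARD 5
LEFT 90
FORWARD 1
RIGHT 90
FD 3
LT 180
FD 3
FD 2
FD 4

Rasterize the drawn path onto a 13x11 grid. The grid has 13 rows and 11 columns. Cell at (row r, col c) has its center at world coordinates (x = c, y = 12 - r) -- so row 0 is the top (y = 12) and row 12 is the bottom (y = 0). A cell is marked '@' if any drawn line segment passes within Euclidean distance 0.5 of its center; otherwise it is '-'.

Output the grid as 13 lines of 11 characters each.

Answer: -----------
-----@-----
-----@-----
-----@-----
-----@@----
-----@@----
-----@@----
-----@@----
-----@@----
-----@@----
-----@-----
-----------
-----------

Derivation:
Segment 0: (6,3) -> (6,8)
Segment 1: (6,8) -> (5,8)
Segment 2: (5,8) -> (5,11)
Segment 3: (5,11) -> (5,8)
Segment 4: (5,8) -> (5,6)
Segment 5: (5,6) -> (5,2)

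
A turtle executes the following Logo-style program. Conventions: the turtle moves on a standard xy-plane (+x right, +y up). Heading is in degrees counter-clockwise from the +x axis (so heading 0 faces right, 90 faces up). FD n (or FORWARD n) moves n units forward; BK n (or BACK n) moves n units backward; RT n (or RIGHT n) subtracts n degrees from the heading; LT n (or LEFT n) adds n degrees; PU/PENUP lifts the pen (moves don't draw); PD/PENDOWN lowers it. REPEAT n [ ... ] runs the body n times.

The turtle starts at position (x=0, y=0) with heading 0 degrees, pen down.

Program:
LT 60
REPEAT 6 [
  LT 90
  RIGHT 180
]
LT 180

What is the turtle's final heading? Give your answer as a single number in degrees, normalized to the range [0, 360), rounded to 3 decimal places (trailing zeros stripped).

Answer: 60

Derivation:
Executing turtle program step by step:
Start: pos=(0,0), heading=0, pen down
LT 60: heading 0 -> 60
REPEAT 6 [
  -- iteration 1/6 --
  LT 90: heading 60 -> 150
  RT 180: heading 150 -> 330
  -- iteration 2/6 --
  LT 90: heading 330 -> 60
  RT 180: heading 60 -> 240
  -- iteration 3/6 --
  LT 90: heading 240 -> 330
  RT 180: heading 330 -> 150
  -- iteration 4/6 --
  LT 90: heading 150 -> 240
  RT 180: heading 240 -> 60
  -- iteration 5/6 --
  LT 90: heading 60 -> 150
  RT 180: heading 150 -> 330
  -- iteration 6/6 --
  LT 90: heading 330 -> 60
  RT 180: heading 60 -> 240
]
LT 180: heading 240 -> 60
Final: pos=(0,0), heading=60, 0 segment(s) drawn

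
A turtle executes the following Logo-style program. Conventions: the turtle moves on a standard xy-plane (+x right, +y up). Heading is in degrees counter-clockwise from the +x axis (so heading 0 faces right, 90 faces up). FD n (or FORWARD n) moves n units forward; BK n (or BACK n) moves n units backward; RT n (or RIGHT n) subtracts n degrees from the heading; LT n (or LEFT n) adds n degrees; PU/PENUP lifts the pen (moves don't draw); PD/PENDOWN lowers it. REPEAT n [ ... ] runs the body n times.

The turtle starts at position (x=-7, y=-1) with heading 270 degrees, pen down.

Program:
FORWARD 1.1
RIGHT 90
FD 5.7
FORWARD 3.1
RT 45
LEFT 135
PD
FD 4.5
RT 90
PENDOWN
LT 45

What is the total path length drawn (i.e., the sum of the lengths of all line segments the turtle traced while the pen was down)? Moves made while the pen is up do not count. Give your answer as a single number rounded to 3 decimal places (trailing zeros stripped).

Answer: 14.4

Derivation:
Executing turtle program step by step:
Start: pos=(-7,-1), heading=270, pen down
FD 1.1: (-7,-1) -> (-7,-2.1) [heading=270, draw]
RT 90: heading 270 -> 180
FD 5.7: (-7,-2.1) -> (-12.7,-2.1) [heading=180, draw]
FD 3.1: (-12.7,-2.1) -> (-15.8,-2.1) [heading=180, draw]
RT 45: heading 180 -> 135
LT 135: heading 135 -> 270
PD: pen down
FD 4.5: (-15.8,-2.1) -> (-15.8,-6.6) [heading=270, draw]
RT 90: heading 270 -> 180
PD: pen down
LT 45: heading 180 -> 225
Final: pos=(-15.8,-6.6), heading=225, 4 segment(s) drawn

Segment lengths:
  seg 1: (-7,-1) -> (-7,-2.1), length = 1.1
  seg 2: (-7,-2.1) -> (-12.7,-2.1), length = 5.7
  seg 3: (-12.7,-2.1) -> (-15.8,-2.1), length = 3.1
  seg 4: (-15.8,-2.1) -> (-15.8,-6.6), length = 4.5
Total = 14.4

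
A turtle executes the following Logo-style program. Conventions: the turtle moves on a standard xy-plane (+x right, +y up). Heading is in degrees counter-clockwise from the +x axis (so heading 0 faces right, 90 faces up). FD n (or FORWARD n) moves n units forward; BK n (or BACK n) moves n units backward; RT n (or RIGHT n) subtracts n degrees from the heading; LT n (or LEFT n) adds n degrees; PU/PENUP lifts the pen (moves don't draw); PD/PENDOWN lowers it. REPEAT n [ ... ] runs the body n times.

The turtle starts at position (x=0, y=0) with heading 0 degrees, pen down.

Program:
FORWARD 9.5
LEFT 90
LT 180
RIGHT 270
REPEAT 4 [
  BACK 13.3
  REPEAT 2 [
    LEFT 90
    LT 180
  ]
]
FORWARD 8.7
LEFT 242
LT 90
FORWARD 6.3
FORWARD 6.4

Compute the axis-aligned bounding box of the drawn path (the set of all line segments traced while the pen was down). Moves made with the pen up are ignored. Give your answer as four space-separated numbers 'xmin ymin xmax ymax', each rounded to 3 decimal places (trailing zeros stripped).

Executing turtle program step by step:
Start: pos=(0,0), heading=0, pen down
FD 9.5: (0,0) -> (9.5,0) [heading=0, draw]
LT 90: heading 0 -> 90
LT 180: heading 90 -> 270
RT 270: heading 270 -> 0
REPEAT 4 [
  -- iteration 1/4 --
  BK 13.3: (9.5,0) -> (-3.8,0) [heading=0, draw]
  REPEAT 2 [
    -- iteration 1/2 --
    LT 90: heading 0 -> 90
    LT 180: heading 90 -> 270
    -- iteration 2/2 --
    LT 90: heading 270 -> 0
    LT 180: heading 0 -> 180
  ]
  -- iteration 2/4 --
  BK 13.3: (-3.8,0) -> (9.5,0) [heading=180, draw]
  REPEAT 2 [
    -- iteration 1/2 --
    LT 90: heading 180 -> 270
    LT 180: heading 270 -> 90
    -- iteration 2/2 --
    LT 90: heading 90 -> 180
    LT 180: heading 180 -> 0
  ]
  -- iteration 3/4 --
  BK 13.3: (9.5,0) -> (-3.8,0) [heading=0, draw]
  REPEAT 2 [
    -- iteration 1/2 --
    LT 90: heading 0 -> 90
    LT 180: heading 90 -> 270
    -- iteration 2/2 --
    LT 90: heading 270 -> 0
    LT 180: heading 0 -> 180
  ]
  -- iteration 4/4 --
  BK 13.3: (-3.8,0) -> (9.5,0) [heading=180, draw]
  REPEAT 2 [
    -- iteration 1/2 --
    LT 90: heading 180 -> 270
    LT 180: heading 270 -> 90
    -- iteration 2/2 --
    LT 90: heading 90 -> 180
    LT 180: heading 180 -> 0
  ]
]
FD 8.7: (9.5,0) -> (18.2,0) [heading=0, draw]
LT 242: heading 0 -> 242
LT 90: heading 242 -> 332
FD 6.3: (18.2,0) -> (23.763,-2.958) [heading=332, draw]
FD 6.4: (23.763,-2.958) -> (29.413,-5.962) [heading=332, draw]
Final: pos=(29.413,-5.962), heading=332, 8 segment(s) drawn

Segment endpoints: x in {-3.8, 0, 9.5, 18.2, 23.763, 29.413}, y in {-5.962, -2.958, 0, 0, 0, 0, 0}
xmin=-3.8, ymin=-5.962, xmax=29.413, ymax=0

Answer: -3.8 -5.962 29.413 0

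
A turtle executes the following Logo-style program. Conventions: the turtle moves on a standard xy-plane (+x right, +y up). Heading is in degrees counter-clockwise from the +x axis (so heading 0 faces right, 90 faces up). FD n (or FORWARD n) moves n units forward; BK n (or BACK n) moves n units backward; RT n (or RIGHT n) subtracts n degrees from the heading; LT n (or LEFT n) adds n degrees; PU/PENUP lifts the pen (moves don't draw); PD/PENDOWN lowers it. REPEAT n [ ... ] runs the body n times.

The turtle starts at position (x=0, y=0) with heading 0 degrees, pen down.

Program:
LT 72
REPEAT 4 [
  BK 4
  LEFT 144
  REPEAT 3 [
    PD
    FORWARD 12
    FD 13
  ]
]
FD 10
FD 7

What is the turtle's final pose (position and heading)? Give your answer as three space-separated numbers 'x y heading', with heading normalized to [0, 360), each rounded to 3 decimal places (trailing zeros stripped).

Executing turtle program step by step:
Start: pos=(0,0), heading=0, pen down
LT 72: heading 0 -> 72
REPEAT 4 [
  -- iteration 1/4 --
  BK 4: (0,0) -> (-1.236,-3.804) [heading=72, draw]
  LT 144: heading 72 -> 216
  REPEAT 3 [
    -- iteration 1/3 --
    PD: pen down
    FD 12: (-1.236,-3.804) -> (-10.944,-10.858) [heading=216, draw]
    FD 13: (-10.944,-10.858) -> (-21.461,-18.499) [heading=216, draw]
    -- iteration 2/3 --
    PD: pen down
    FD 12: (-21.461,-18.499) -> (-31.17,-25.552) [heading=216, draw]
    FD 13: (-31.17,-25.552) -> (-41.687,-33.193) [heading=216, draw]
    -- iteration 3/3 --
    PD: pen down
    FD 12: (-41.687,-33.193) -> (-51.395,-40.247) [heading=216, draw]
    FD 13: (-51.395,-40.247) -> (-61.912,-47.888) [heading=216, draw]
  ]
  -- iteration 2/4 --
  BK 4: (-61.912,-47.888) -> (-58.676,-45.537) [heading=216, draw]
  LT 144: heading 216 -> 0
  REPEAT 3 [
    -- iteration 1/3 --
    PD: pen down
    FD 12: (-58.676,-45.537) -> (-46.676,-45.537) [heading=0, draw]
    FD 13: (-46.676,-45.537) -> (-33.676,-45.537) [heading=0, draw]
    -- iteration 2/3 --
    PD: pen down
    FD 12: (-33.676,-45.537) -> (-21.676,-45.537) [heading=0, draw]
    FD 13: (-21.676,-45.537) -> (-8.676,-45.537) [heading=0, draw]
    -- iteration 3/3 --
    PD: pen down
    FD 12: (-8.676,-45.537) -> (3.324,-45.537) [heading=0, draw]
    FD 13: (3.324,-45.537) -> (16.324,-45.537) [heading=0, draw]
  ]
  -- iteration 3/4 --
  BK 4: (16.324,-45.537) -> (12.324,-45.537) [heading=0, draw]
  LT 144: heading 0 -> 144
  REPEAT 3 [
    -- iteration 1/3 --
    PD: pen down
    FD 12: (12.324,-45.537) -> (2.616,-38.484) [heading=144, draw]
    FD 13: (2.616,-38.484) -> (-7.902,-30.842) [heading=144, draw]
    -- iteration 2/3 --
    PD: pen down
    FD 12: (-7.902,-30.842) -> (-17.61,-23.789) [heading=144, draw]
    FD 13: (-17.61,-23.789) -> (-28.127,-16.148) [heading=144, draw]
    -- iteration 3/3 --
    PD: pen down
    FD 12: (-28.127,-16.148) -> (-37.835,-9.094) [heading=144, draw]
    FD 13: (-37.835,-9.094) -> (-48.353,-1.453) [heading=144, draw]
  ]
  -- iteration 4/4 --
  BK 4: (-48.353,-1.453) -> (-45.116,-3.804) [heading=144, draw]
  LT 144: heading 144 -> 288
  REPEAT 3 [
    -- iteration 1/3 --
    PD: pen down
    FD 12: (-45.116,-3.804) -> (-41.408,-15.217) [heading=288, draw]
    FD 13: (-41.408,-15.217) -> (-37.391,-27.581) [heading=288, draw]
    -- iteration 2/3 --
    PD: pen down
    FD 12: (-37.391,-27.581) -> (-33.683,-38.993) [heading=288, draw]
    FD 13: (-33.683,-38.993) -> (-29.666,-51.357) [heading=288, draw]
    -- iteration 3/3 --
    PD: pen down
    FD 12: (-29.666,-51.357) -> (-25.957,-62.77) [heading=288, draw]
    FD 13: (-25.957,-62.77) -> (-21.94,-75.133) [heading=288, draw]
  ]
]
FD 10: (-21.94,-75.133) -> (-18.85,-84.644) [heading=288, draw]
FD 7: (-18.85,-84.644) -> (-16.687,-91.301) [heading=288, draw]
Final: pos=(-16.687,-91.301), heading=288, 30 segment(s) drawn

Answer: -16.687 -91.301 288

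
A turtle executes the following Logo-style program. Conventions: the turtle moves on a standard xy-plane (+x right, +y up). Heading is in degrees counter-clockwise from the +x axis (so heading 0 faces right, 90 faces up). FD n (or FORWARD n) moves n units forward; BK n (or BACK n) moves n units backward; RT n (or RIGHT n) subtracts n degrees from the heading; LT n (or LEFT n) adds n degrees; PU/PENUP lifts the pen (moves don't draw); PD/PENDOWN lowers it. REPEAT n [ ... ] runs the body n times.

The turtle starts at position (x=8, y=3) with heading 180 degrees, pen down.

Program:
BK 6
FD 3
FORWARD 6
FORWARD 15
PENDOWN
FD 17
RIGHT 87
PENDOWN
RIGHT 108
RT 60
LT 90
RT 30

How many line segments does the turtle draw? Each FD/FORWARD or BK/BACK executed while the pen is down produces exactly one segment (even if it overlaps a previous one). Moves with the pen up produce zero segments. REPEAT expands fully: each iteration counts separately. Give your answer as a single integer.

Answer: 5

Derivation:
Executing turtle program step by step:
Start: pos=(8,3), heading=180, pen down
BK 6: (8,3) -> (14,3) [heading=180, draw]
FD 3: (14,3) -> (11,3) [heading=180, draw]
FD 6: (11,3) -> (5,3) [heading=180, draw]
FD 15: (5,3) -> (-10,3) [heading=180, draw]
PD: pen down
FD 17: (-10,3) -> (-27,3) [heading=180, draw]
RT 87: heading 180 -> 93
PD: pen down
RT 108: heading 93 -> 345
RT 60: heading 345 -> 285
LT 90: heading 285 -> 15
RT 30: heading 15 -> 345
Final: pos=(-27,3), heading=345, 5 segment(s) drawn
Segments drawn: 5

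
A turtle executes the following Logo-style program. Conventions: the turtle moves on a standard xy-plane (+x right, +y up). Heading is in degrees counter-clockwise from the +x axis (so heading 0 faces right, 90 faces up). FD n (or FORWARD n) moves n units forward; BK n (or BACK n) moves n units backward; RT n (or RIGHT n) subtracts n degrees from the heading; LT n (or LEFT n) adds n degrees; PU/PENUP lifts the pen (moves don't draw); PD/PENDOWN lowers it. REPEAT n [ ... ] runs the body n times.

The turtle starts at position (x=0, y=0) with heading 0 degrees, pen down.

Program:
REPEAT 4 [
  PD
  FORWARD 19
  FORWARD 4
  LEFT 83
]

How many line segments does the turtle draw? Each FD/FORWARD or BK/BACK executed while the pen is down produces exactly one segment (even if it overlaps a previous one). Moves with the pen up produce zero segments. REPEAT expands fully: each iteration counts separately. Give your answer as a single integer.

Executing turtle program step by step:
Start: pos=(0,0), heading=0, pen down
REPEAT 4 [
  -- iteration 1/4 --
  PD: pen down
  FD 19: (0,0) -> (19,0) [heading=0, draw]
  FD 4: (19,0) -> (23,0) [heading=0, draw]
  LT 83: heading 0 -> 83
  -- iteration 2/4 --
  PD: pen down
  FD 19: (23,0) -> (25.316,18.858) [heading=83, draw]
  FD 4: (25.316,18.858) -> (25.803,22.829) [heading=83, draw]
  LT 83: heading 83 -> 166
  -- iteration 3/4 --
  PD: pen down
  FD 19: (25.803,22.829) -> (7.367,27.425) [heading=166, draw]
  FD 4: (7.367,27.425) -> (3.486,28.393) [heading=166, draw]
  LT 83: heading 166 -> 249
  -- iteration 4/4 --
  PD: pen down
  FD 19: (3.486,28.393) -> (-3.323,10.655) [heading=249, draw]
  FD 4: (-3.323,10.655) -> (-4.756,6.92) [heading=249, draw]
  LT 83: heading 249 -> 332
]
Final: pos=(-4.756,6.92), heading=332, 8 segment(s) drawn
Segments drawn: 8

Answer: 8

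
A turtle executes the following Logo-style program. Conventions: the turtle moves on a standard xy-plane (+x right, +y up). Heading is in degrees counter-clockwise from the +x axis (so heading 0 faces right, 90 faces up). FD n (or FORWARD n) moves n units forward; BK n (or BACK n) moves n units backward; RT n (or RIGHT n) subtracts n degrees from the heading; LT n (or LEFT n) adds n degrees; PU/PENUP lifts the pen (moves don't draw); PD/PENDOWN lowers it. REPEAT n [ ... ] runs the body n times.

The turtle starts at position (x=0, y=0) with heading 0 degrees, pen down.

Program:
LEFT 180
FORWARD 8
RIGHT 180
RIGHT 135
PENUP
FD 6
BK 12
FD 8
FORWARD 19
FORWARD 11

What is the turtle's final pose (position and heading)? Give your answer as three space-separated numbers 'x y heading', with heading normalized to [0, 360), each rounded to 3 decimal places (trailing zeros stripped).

Executing turtle program step by step:
Start: pos=(0,0), heading=0, pen down
LT 180: heading 0 -> 180
FD 8: (0,0) -> (-8,0) [heading=180, draw]
RT 180: heading 180 -> 0
RT 135: heading 0 -> 225
PU: pen up
FD 6: (-8,0) -> (-12.243,-4.243) [heading=225, move]
BK 12: (-12.243,-4.243) -> (-3.757,4.243) [heading=225, move]
FD 8: (-3.757,4.243) -> (-9.414,-1.414) [heading=225, move]
FD 19: (-9.414,-1.414) -> (-22.849,-14.849) [heading=225, move]
FD 11: (-22.849,-14.849) -> (-30.627,-22.627) [heading=225, move]
Final: pos=(-30.627,-22.627), heading=225, 1 segment(s) drawn

Answer: -30.627 -22.627 225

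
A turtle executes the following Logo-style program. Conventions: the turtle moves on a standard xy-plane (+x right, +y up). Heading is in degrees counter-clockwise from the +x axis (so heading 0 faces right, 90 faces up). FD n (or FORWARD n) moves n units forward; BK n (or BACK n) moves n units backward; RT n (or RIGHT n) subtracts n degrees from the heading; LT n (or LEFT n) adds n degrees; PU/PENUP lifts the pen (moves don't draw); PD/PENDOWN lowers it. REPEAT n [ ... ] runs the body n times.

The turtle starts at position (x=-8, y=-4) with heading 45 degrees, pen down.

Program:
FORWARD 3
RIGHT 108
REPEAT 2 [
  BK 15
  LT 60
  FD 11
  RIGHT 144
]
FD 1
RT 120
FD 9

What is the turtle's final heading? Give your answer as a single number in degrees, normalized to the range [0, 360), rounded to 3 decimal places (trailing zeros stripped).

Executing turtle program step by step:
Start: pos=(-8,-4), heading=45, pen down
FD 3: (-8,-4) -> (-5.879,-1.879) [heading=45, draw]
RT 108: heading 45 -> 297
REPEAT 2 [
  -- iteration 1/2 --
  BK 15: (-5.879,-1.879) -> (-12.689,11.486) [heading=297, draw]
  LT 60: heading 297 -> 357
  FD 11: (-12.689,11.486) -> (-1.704,10.911) [heading=357, draw]
  RT 144: heading 357 -> 213
  -- iteration 2/2 --
  BK 15: (-1.704,10.911) -> (10.876,19.08) [heading=213, draw]
  LT 60: heading 213 -> 273
  FD 11: (10.876,19.08) -> (11.452,8.095) [heading=273, draw]
  RT 144: heading 273 -> 129
]
FD 1: (11.452,8.095) -> (10.823,8.873) [heading=129, draw]
RT 120: heading 129 -> 9
FD 9: (10.823,8.873) -> (19.712,10.28) [heading=9, draw]
Final: pos=(19.712,10.28), heading=9, 7 segment(s) drawn

Answer: 9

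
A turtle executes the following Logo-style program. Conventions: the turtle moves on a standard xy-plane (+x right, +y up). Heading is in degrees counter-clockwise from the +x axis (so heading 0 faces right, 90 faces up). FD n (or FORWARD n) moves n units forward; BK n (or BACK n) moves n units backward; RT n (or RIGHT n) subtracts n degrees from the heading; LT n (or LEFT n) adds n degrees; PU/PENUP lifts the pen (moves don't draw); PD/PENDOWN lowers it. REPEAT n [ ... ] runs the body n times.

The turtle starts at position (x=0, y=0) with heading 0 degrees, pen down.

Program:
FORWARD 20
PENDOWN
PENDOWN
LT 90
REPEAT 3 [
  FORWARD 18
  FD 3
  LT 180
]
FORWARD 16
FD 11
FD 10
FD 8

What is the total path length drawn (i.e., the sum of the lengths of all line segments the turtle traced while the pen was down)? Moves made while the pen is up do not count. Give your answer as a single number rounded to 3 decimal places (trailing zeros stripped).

Executing turtle program step by step:
Start: pos=(0,0), heading=0, pen down
FD 20: (0,0) -> (20,0) [heading=0, draw]
PD: pen down
PD: pen down
LT 90: heading 0 -> 90
REPEAT 3 [
  -- iteration 1/3 --
  FD 18: (20,0) -> (20,18) [heading=90, draw]
  FD 3: (20,18) -> (20,21) [heading=90, draw]
  LT 180: heading 90 -> 270
  -- iteration 2/3 --
  FD 18: (20,21) -> (20,3) [heading=270, draw]
  FD 3: (20,3) -> (20,0) [heading=270, draw]
  LT 180: heading 270 -> 90
  -- iteration 3/3 --
  FD 18: (20,0) -> (20,18) [heading=90, draw]
  FD 3: (20,18) -> (20,21) [heading=90, draw]
  LT 180: heading 90 -> 270
]
FD 16: (20,21) -> (20,5) [heading=270, draw]
FD 11: (20,5) -> (20,-6) [heading=270, draw]
FD 10: (20,-6) -> (20,-16) [heading=270, draw]
FD 8: (20,-16) -> (20,-24) [heading=270, draw]
Final: pos=(20,-24), heading=270, 11 segment(s) drawn

Segment lengths:
  seg 1: (0,0) -> (20,0), length = 20
  seg 2: (20,0) -> (20,18), length = 18
  seg 3: (20,18) -> (20,21), length = 3
  seg 4: (20,21) -> (20,3), length = 18
  seg 5: (20,3) -> (20,0), length = 3
  seg 6: (20,0) -> (20,18), length = 18
  seg 7: (20,18) -> (20,21), length = 3
  seg 8: (20,21) -> (20,5), length = 16
  seg 9: (20,5) -> (20,-6), length = 11
  seg 10: (20,-6) -> (20,-16), length = 10
  seg 11: (20,-16) -> (20,-24), length = 8
Total = 128

Answer: 128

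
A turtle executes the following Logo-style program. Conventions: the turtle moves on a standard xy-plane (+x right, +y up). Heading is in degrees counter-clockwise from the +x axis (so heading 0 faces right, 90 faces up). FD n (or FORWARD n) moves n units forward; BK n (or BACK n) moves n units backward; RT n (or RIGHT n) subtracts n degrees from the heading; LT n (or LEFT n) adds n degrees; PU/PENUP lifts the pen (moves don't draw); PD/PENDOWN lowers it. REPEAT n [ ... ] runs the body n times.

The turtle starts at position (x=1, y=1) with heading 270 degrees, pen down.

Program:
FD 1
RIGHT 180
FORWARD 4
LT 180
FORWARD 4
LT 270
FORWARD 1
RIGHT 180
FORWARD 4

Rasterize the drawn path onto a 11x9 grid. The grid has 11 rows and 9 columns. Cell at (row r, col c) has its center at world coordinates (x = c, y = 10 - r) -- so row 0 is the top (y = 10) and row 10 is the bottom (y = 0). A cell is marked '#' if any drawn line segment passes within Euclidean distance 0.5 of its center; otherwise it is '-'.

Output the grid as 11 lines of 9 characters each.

Segment 0: (1,1) -> (1,0)
Segment 1: (1,0) -> (1,4)
Segment 2: (1,4) -> (1,0)
Segment 3: (1,0) -> (-0,0)
Segment 4: (-0,0) -> (4,-0)

Answer: ---------
---------
---------
---------
---------
---------
-#-------
-#-------
-#-------
-#-------
#####----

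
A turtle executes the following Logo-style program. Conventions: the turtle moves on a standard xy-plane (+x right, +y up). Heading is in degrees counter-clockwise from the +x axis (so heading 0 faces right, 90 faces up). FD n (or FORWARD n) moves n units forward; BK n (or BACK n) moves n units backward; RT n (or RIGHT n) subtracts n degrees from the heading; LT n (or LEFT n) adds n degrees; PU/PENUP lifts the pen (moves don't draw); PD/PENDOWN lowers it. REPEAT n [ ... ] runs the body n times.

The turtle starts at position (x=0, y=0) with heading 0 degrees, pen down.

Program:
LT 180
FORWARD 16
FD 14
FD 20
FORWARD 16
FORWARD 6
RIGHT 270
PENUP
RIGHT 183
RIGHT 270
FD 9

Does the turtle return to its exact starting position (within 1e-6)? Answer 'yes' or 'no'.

Executing turtle program step by step:
Start: pos=(0,0), heading=0, pen down
LT 180: heading 0 -> 180
FD 16: (0,0) -> (-16,0) [heading=180, draw]
FD 14: (-16,0) -> (-30,0) [heading=180, draw]
FD 20: (-30,0) -> (-50,0) [heading=180, draw]
FD 16: (-50,0) -> (-66,0) [heading=180, draw]
FD 6: (-66,0) -> (-72,0) [heading=180, draw]
RT 270: heading 180 -> 270
PU: pen up
RT 183: heading 270 -> 87
RT 270: heading 87 -> 177
FD 9: (-72,0) -> (-80.988,0.471) [heading=177, move]
Final: pos=(-80.988,0.471), heading=177, 5 segment(s) drawn

Start position: (0, 0)
Final position: (-80.988, 0.471)
Distance = 80.989; >= 1e-6 -> NOT closed

Answer: no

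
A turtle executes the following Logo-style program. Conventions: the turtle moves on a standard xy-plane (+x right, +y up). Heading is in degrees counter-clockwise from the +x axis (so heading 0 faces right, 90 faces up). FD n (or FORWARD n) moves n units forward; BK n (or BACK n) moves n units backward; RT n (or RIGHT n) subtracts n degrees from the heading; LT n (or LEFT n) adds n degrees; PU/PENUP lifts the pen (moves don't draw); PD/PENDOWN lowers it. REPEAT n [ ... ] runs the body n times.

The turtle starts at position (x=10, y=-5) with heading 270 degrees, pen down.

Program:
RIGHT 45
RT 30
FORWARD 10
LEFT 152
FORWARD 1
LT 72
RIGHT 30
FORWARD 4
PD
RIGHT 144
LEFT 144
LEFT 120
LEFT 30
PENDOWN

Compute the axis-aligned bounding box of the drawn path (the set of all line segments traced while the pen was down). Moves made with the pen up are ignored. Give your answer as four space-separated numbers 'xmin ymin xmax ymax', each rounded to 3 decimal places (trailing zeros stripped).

Answer: 0.341 -7.813 10 -5

Derivation:
Executing turtle program step by step:
Start: pos=(10,-5), heading=270, pen down
RT 45: heading 270 -> 225
RT 30: heading 225 -> 195
FD 10: (10,-5) -> (0.341,-7.588) [heading=195, draw]
LT 152: heading 195 -> 347
FD 1: (0.341,-7.588) -> (1.315,-7.813) [heading=347, draw]
LT 72: heading 347 -> 59
RT 30: heading 59 -> 29
FD 4: (1.315,-7.813) -> (4.814,-5.874) [heading=29, draw]
PD: pen down
RT 144: heading 29 -> 245
LT 144: heading 245 -> 29
LT 120: heading 29 -> 149
LT 30: heading 149 -> 179
PD: pen down
Final: pos=(4.814,-5.874), heading=179, 3 segment(s) drawn

Segment endpoints: x in {0.341, 1.315, 4.814, 10}, y in {-7.813, -7.588, -5.874, -5}
xmin=0.341, ymin=-7.813, xmax=10, ymax=-5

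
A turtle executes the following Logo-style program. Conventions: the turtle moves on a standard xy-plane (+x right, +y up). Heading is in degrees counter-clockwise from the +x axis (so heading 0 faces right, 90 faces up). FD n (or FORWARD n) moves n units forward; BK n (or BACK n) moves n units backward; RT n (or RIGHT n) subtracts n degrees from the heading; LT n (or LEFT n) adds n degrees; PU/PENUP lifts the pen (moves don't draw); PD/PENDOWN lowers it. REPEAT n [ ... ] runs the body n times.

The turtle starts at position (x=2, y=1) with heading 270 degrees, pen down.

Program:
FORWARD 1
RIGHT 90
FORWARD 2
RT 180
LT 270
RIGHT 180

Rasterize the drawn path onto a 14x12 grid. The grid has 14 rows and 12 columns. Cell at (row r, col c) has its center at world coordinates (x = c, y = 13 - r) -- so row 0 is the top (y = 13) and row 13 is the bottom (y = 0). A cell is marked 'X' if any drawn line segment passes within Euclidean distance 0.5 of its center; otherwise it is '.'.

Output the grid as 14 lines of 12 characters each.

Answer: ............
............
............
............
............
............
............
............
............
............
............
............
..X.........
XXX.........

Derivation:
Segment 0: (2,1) -> (2,0)
Segment 1: (2,0) -> (-0,0)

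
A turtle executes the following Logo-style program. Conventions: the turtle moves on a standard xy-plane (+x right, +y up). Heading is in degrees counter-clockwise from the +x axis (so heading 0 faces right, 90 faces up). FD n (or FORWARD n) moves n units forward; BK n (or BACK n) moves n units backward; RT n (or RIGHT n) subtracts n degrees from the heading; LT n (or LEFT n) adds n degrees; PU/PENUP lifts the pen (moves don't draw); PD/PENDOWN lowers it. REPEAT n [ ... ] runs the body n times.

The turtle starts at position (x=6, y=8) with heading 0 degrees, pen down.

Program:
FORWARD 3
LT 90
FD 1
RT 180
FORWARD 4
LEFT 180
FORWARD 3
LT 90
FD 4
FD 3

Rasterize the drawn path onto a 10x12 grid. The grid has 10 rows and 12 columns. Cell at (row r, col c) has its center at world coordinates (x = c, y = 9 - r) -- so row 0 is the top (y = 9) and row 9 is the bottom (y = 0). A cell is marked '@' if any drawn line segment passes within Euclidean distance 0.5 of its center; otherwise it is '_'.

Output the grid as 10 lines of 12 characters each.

Segment 0: (6,8) -> (9,8)
Segment 1: (9,8) -> (9,9)
Segment 2: (9,9) -> (9,5)
Segment 3: (9,5) -> (9,8)
Segment 4: (9,8) -> (5,8)
Segment 5: (5,8) -> (2,8)

Answer: _________@__
__@@@@@@@@__
_________@__
_________@__
_________@__
____________
____________
____________
____________
____________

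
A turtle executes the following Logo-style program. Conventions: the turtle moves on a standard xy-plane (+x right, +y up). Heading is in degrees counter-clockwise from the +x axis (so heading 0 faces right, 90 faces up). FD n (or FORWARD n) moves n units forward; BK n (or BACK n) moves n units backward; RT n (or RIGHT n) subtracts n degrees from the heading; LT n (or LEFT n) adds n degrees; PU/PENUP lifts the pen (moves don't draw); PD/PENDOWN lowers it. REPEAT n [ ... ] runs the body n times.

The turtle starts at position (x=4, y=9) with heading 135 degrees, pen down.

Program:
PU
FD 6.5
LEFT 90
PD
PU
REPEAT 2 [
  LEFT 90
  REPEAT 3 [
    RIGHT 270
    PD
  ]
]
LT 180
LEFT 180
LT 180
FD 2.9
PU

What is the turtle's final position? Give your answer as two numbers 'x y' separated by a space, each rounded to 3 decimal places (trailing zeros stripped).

Executing turtle program step by step:
Start: pos=(4,9), heading=135, pen down
PU: pen up
FD 6.5: (4,9) -> (-0.596,13.596) [heading=135, move]
LT 90: heading 135 -> 225
PD: pen down
PU: pen up
REPEAT 2 [
  -- iteration 1/2 --
  LT 90: heading 225 -> 315
  REPEAT 3 [
    -- iteration 1/3 --
    RT 270: heading 315 -> 45
    PD: pen down
    -- iteration 2/3 --
    RT 270: heading 45 -> 135
    PD: pen down
    -- iteration 3/3 --
    RT 270: heading 135 -> 225
    PD: pen down
  ]
  -- iteration 2/2 --
  LT 90: heading 225 -> 315
  REPEAT 3 [
    -- iteration 1/3 --
    RT 270: heading 315 -> 45
    PD: pen down
    -- iteration 2/3 --
    RT 270: heading 45 -> 135
    PD: pen down
    -- iteration 3/3 --
    RT 270: heading 135 -> 225
    PD: pen down
  ]
]
LT 180: heading 225 -> 45
LT 180: heading 45 -> 225
LT 180: heading 225 -> 45
FD 2.9: (-0.596,13.596) -> (1.454,15.647) [heading=45, draw]
PU: pen up
Final: pos=(1.454,15.647), heading=45, 1 segment(s) drawn

Answer: 1.454 15.647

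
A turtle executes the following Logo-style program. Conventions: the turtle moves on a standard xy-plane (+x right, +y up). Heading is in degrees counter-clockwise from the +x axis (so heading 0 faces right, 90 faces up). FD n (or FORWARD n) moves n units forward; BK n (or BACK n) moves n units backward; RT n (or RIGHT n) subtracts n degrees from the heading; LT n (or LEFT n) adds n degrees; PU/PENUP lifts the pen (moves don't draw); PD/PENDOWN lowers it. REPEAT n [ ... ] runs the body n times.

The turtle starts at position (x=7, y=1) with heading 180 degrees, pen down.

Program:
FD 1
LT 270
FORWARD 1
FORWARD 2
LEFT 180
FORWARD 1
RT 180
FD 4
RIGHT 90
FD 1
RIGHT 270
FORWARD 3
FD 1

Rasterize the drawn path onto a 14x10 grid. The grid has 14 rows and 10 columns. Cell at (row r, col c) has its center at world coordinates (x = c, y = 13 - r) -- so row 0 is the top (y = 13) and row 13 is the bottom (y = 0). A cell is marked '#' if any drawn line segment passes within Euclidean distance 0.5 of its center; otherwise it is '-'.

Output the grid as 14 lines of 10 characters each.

Answer: ----------
----------
-------#--
-------#--
-------#--
-------#--
------##--
------#---
------#---
------#---
------#---
------#---
------##--
----------

Derivation:
Segment 0: (7,1) -> (6,1)
Segment 1: (6,1) -> (6,2)
Segment 2: (6,2) -> (6,4)
Segment 3: (6,4) -> (6,3)
Segment 4: (6,3) -> (6,7)
Segment 5: (6,7) -> (7,7)
Segment 6: (7,7) -> (7,10)
Segment 7: (7,10) -> (7,11)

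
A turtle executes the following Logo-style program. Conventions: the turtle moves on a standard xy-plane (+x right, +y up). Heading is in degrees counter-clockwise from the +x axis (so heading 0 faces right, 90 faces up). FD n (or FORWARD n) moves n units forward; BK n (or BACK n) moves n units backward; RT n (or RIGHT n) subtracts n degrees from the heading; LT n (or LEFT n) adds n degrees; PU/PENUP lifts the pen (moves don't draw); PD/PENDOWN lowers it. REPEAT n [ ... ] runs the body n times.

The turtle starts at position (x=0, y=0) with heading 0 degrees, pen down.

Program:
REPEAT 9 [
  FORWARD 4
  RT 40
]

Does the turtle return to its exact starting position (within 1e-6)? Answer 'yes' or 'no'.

Executing turtle program step by step:
Start: pos=(0,0), heading=0, pen down
REPEAT 9 [
  -- iteration 1/9 --
  FD 4: (0,0) -> (4,0) [heading=0, draw]
  RT 40: heading 0 -> 320
  -- iteration 2/9 --
  FD 4: (4,0) -> (7.064,-2.571) [heading=320, draw]
  RT 40: heading 320 -> 280
  -- iteration 3/9 --
  FD 4: (7.064,-2.571) -> (7.759,-6.51) [heading=280, draw]
  RT 40: heading 280 -> 240
  -- iteration 4/9 --
  FD 4: (7.759,-6.51) -> (5.759,-9.974) [heading=240, draw]
  RT 40: heading 240 -> 200
  -- iteration 5/9 --
  FD 4: (5.759,-9.974) -> (2,-11.343) [heading=200, draw]
  RT 40: heading 200 -> 160
  -- iteration 6/9 --
  FD 4: (2,-11.343) -> (-1.759,-9.974) [heading=160, draw]
  RT 40: heading 160 -> 120
  -- iteration 7/9 --
  FD 4: (-1.759,-9.974) -> (-3.759,-6.51) [heading=120, draw]
  RT 40: heading 120 -> 80
  -- iteration 8/9 --
  FD 4: (-3.759,-6.51) -> (-3.064,-2.571) [heading=80, draw]
  RT 40: heading 80 -> 40
  -- iteration 9/9 --
  FD 4: (-3.064,-2.571) -> (0,0) [heading=40, draw]
  RT 40: heading 40 -> 0
]
Final: pos=(0,0), heading=0, 9 segment(s) drawn

Start position: (0, 0)
Final position: (0, 0)
Distance = 0; < 1e-6 -> CLOSED

Answer: yes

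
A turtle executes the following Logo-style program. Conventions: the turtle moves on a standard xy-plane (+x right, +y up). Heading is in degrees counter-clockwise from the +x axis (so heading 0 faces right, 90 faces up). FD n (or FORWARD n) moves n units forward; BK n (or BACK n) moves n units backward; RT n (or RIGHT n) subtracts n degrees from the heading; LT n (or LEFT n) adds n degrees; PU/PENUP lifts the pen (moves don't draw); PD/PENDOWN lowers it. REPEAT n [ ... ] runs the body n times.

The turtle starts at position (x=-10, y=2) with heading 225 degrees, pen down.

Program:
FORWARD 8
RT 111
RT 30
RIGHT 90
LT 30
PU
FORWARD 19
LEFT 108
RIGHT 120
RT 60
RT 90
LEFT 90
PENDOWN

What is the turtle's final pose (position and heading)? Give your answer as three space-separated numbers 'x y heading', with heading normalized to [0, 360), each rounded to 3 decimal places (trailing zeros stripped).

Executing turtle program step by step:
Start: pos=(-10,2), heading=225, pen down
FD 8: (-10,2) -> (-15.657,-3.657) [heading=225, draw]
RT 111: heading 225 -> 114
RT 30: heading 114 -> 84
RT 90: heading 84 -> 354
LT 30: heading 354 -> 24
PU: pen up
FD 19: (-15.657,-3.657) -> (1.701,4.071) [heading=24, move]
LT 108: heading 24 -> 132
RT 120: heading 132 -> 12
RT 60: heading 12 -> 312
RT 90: heading 312 -> 222
LT 90: heading 222 -> 312
PD: pen down
Final: pos=(1.701,4.071), heading=312, 1 segment(s) drawn

Answer: 1.701 4.071 312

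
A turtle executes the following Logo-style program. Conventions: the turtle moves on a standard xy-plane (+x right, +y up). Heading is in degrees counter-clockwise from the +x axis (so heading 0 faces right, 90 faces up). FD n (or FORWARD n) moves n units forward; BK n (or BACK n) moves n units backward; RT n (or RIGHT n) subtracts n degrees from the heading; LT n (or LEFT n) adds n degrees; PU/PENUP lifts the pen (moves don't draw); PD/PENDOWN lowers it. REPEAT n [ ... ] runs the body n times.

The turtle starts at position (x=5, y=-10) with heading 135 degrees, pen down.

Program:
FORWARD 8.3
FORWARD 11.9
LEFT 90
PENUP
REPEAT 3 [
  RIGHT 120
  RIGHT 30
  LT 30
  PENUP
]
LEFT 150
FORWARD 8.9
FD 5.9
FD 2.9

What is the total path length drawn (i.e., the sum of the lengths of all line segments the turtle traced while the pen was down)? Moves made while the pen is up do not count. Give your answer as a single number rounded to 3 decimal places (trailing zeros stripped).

Answer: 20.2

Derivation:
Executing turtle program step by step:
Start: pos=(5,-10), heading=135, pen down
FD 8.3: (5,-10) -> (-0.869,-4.131) [heading=135, draw]
FD 11.9: (-0.869,-4.131) -> (-9.284,4.284) [heading=135, draw]
LT 90: heading 135 -> 225
PU: pen up
REPEAT 3 [
  -- iteration 1/3 --
  RT 120: heading 225 -> 105
  RT 30: heading 105 -> 75
  LT 30: heading 75 -> 105
  PU: pen up
  -- iteration 2/3 --
  RT 120: heading 105 -> 345
  RT 30: heading 345 -> 315
  LT 30: heading 315 -> 345
  PU: pen up
  -- iteration 3/3 --
  RT 120: heading 345 -> 225
  RT 30: heading 225 -> 195
  LT 30: heading 195 -> 225
  PU: pen up
]
LT 150: heading 225 -> 15
FD 8.9: (-9.284,4.284) -> (-0.687,6.587) [heading=15, move]
FD 5.9: (-0.687,6.587) -> (5.012,8.114) [heading=15, move]
FD 2.9: (5.012,8.114) -> (7.813,8.865) [heading=15, move]
Final: pos=(7.813,8.865), heading=15, 2 segment(s) drawn

Segment lengths:
  seg 1: (5,-10) -> (-0.869,-4.131), length = 8.3
  seg 2: (-0.869,-4.131) -> (-9.284,4.284), length = 11.9
Total = 20.2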